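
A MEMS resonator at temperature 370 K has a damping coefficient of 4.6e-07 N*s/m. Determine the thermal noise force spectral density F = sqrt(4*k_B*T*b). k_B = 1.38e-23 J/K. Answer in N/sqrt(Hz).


Step 1: Compute 4 * k_B * T * b
= 4 * 1.38e-23 * 370 * 4.6e-07
= 9.3950e-27 N^2/Hz
Step 2: F_noise = sqrt(9.3950e-27)
F_noise = 9.69e-14 N/sqrt(Hz)


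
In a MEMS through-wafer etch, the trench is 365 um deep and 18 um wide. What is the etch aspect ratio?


Step 1: AR = depth / width
Step 2: AR = 365 / 18
AR = 20.3


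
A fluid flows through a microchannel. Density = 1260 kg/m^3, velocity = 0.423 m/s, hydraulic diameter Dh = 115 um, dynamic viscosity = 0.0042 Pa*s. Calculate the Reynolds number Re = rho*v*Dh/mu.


Step 1: Convert Dh to meters: Dh = 115e-6 m
Step 2: Re = rho * v * Dh / mu
Re = 1260 * 0.423 * 115e-6 / 0.0042
Re = 14.594


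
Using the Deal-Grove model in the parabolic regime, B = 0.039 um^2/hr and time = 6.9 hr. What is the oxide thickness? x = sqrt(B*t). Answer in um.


Step 1: Compute B*t = 0.039 * 6.9 = 0.2691
Step 2: x = sqrt(0.2691)
x = 0.519 um


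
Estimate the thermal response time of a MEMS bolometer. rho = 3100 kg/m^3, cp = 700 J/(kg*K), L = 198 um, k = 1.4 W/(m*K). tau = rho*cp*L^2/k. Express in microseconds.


Step 1: Convert L to m: L = 198e-6 m
Step 2: L^2 = (198e-6)^2 = 3.9204e-08 m^2
Step 3: tau = 3100 * 700 * 3.9204e-08 / 1.4 = 6.07662e-02 s
Step 4: Convert to microseconds (multiply by 1e6).
tau = 60766.2 us


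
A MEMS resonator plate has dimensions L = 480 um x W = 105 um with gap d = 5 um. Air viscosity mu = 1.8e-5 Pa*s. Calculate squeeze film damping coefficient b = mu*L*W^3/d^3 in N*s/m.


Step 1: Convert to SI.
L = 480e-6 m, W = 105e-6 m, d = 5e-6 m
Step 2: W^3 = (105e-6)^3 = 1.16e-12 m^3
Step 3: d^3 = (5e-6)^3 = 1.25e-16 m^3
Step 4: b = 1.8e-5 * 480e-6 * 1.16e-12 / 1.25e-16
b = 8.00e-05 N*s/m


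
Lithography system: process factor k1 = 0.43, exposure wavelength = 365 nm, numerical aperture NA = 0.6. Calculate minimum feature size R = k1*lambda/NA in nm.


Step 1: Identify values: k1 = 0.43, lambda = 365 nm, NA = 0.6
Step 2: R = k1 * lambda / NA
R = 0.43 * 365 / 0.6
R = 261.6 nm


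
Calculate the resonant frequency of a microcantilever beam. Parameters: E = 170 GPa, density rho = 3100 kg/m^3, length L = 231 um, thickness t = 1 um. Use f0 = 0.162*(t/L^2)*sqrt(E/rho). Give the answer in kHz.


Step 1: Convert units to SI.
t_SI = 1e-6 m, L_SI = 231e-6 m
Step 2: Calculate sqrt(E/rho).
sqrt(170e9 / 3100) = 7405.32 m/s
Step 3: Compute f0.
f0 = 0.162 * 1e-6 / (231e-6)^2 * 7405.32 = 22482.0 Hz = 22.48 kHz


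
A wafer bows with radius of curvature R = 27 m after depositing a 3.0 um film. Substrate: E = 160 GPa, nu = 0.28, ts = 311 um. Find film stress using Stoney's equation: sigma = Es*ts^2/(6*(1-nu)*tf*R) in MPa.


Step 1: Compute numerator: Es * ts^2 = 160 * 311^2 = 15475360 (GPa*um^2)
Step 2: Compute denominator (R in um): 6*(1-nu)*tf*R = 6*0.72*3.0*27e6 = 349920000.0 (um^2)
Step 3: sigma (GPa) = 15475360 / 349920000.0 = 4.4225e-02 GPa
Step 4: Convert to MPa (x1000): sigma = 44.2 MPa


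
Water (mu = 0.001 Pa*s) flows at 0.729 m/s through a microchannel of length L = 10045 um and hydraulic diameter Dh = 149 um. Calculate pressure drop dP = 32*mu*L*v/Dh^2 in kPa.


Step 1: Convert to SI: L = 10045e-6 m, Dh = 149e-6 m
Step 2: dP = 32 * 0.001 * 10045e-6 * 0.729 / (149e-6)^2
Step 3: dP = 10554.92 Pa
Step 4: Convert to kPa: dP = 10.55 kPa


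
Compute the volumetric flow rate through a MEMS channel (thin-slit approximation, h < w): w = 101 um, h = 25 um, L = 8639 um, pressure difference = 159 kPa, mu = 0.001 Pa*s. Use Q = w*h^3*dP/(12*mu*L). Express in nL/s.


Step 1: Convert all dimensions to SI (meters).
w = 101e-6 m, h = 25e-6 m, L = 8639e-6 m, dP = 159e3 Pa
Step 2: Q = w * h^3 * dP / (12 * mu * L)
Q = 101e-6 * (25e-6)^3 * 159e3 / (12 * 0.001 * 8639e-6) = 2.42043712e-09 m^3/s
Step 3: Convert Q from m^3/s to nL/s (1 m^3 = 1e12 nL, so multiply by 1e12).
Q = 2420.437 nL/s


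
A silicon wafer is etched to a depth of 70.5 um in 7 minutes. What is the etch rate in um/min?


Step 1: Etch rate = depth / time
Step 2: rate = 70.5 / 7
rate = 10.071 um/min


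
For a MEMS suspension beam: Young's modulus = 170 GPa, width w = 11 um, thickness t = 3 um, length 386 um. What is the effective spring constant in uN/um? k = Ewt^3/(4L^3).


Step 1: Convert E to consistent units (1 GPa = 1000 uN/um^2).
E = 170 GPa = 170000 uN/um^2
Step 2: Compute t^3 = 3^3 = 27
Step 3: Compute L^3 = 386^3 = 57512456
Step 4: k = 170000 * 11 * 27 / (4 * 57512456)
k = 0.2195 uN/um


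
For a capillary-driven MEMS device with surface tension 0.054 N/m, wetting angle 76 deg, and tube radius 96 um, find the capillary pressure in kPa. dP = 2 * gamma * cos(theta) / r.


Step 1: cos(76 deg) = 0.2419
Step 2: Convert r to m: r = 96e-6 m
Step 3: dP = 2 * 0.054 * 0.2419 / 96e-6 = 272.1 Pa
Step 4: Convert Pa to kPa (divide by 1000).
dP = 0.27 kPa


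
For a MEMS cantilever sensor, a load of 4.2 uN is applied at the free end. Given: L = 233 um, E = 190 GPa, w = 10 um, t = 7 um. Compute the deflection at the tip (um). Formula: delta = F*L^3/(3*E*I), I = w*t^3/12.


Step 1: Calculate the second moment of area.
I = w * t^3 / 12 = 10 * 7^3 / 12 = 285.8333 um^4
Step 2: Convert E to consistent units (1 GPa = 1000 uN/um^2).
E = 190 GPa = 190000 uN/um^2
Step 3: Calculate tip deflection.
delta = F * L^3 / (3 * E * I)
delta = 4.2 * 233^3 / (3 * 190000 * 285.8333)
delta = 0.3261 um


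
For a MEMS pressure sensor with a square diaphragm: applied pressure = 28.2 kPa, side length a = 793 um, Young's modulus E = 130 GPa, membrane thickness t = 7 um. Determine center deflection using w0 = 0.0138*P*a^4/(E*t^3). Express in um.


Step 1: Convert pressure to compatible units (E is in GPa, so P in GPa).
P = 28.2 kPa = 28.2e-6 GPa
Step 2: Compute numerator: 0.0138 * P * a^4.
a^4 = 793^4 = 395451064801
numerator = 0.0138 * 28.2e-6 * 395451064801 = 1.538937e+05
Step 3: Compute denominator: E * t^3 = 130 * 7^3 = 44590
Step 4: w0 = numerator / denominator = 1.538937e+05 / 44590 = 3.4513 um


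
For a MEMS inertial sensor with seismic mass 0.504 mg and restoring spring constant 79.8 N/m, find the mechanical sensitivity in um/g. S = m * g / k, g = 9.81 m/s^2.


Step 1: Convert mass: m = 0.504 mg = 5.04e-07 kg
Step 2: S = m * g / k = 5.04e-07 * 9.81 / 79.8
Step 3: S = 6.20e-08 m/g
Step 4: Convert to um/g: S = 0.062 um/g


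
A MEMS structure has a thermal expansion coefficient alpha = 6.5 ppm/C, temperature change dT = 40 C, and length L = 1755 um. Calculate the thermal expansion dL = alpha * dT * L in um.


Step 1: Convert CTE: alpha = 6.5 ppm/C = 6.5e-6 /C
Step 2: dL = 6.5e-6 * 40 * 1755
dL = 0.4563 um


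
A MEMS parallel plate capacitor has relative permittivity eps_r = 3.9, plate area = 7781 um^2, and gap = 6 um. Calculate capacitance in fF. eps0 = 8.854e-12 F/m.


Step 1: Convert area to m^2: A = 7781e-12 m^2
Step 2: Convert gap to m: d = 6e-6 m
Step 3: C = eps0 * eps_r * A / d
C = 8.854e-12 * 3.9 * 7781e-12 / 6e-6
Step 4: Convert to fF (multiply by 1e15).
C = 44.78 fF


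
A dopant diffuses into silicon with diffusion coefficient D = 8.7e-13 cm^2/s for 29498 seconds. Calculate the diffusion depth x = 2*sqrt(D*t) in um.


Step 1: Compute D*t = 8.7e-13 * 29498 = 2.566326e-08 cm^2
Step 2: sqrt(D*t) = 1.60198e-04 cm
Step 3: x = 2 * 1.60198e-04 cm = 3.20396e-04 cm
Step 4: Convert to um (1 cm = 1e4 um): x = 3.204 um


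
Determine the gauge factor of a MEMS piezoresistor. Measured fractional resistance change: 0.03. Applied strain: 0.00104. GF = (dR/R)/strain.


Step 1: Identify values.
dR/R = 0.03, strain = 0.00104
Step 2: GF = (dR/R) / strain = 0.03 / 0.00104
GF = 28.8


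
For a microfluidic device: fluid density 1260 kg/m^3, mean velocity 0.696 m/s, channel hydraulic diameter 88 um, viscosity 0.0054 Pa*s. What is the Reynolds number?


Step 1: Convert Dh to meters: Dh = 88e-6 m
Step 2: Re = rho * v * Dh / mu
Re = 1260 * 0.696 * 88e-6 / 0.0054
Re = 14.291


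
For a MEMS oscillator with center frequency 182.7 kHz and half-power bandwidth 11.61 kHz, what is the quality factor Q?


Step 1: Q = f0 / bandwidth
Step 2: Q = 182.7 / 11.61
Q = 15.7


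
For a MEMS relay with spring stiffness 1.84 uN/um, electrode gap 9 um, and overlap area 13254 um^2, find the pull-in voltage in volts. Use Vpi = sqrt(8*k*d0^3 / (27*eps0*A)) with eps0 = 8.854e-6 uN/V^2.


Step 1: Compute numerator: 8 * k * d0^3 = 8 * 1.84 * 9^3 = 10730.88
Step 2: Compute denominator: 27 * eps0 * A = 27 * 8.854e-6 * 13254 = 3.168475
Step 3: Vpi = sqrt(10730.88 / 3.168475)
Vpi = 58.2 V


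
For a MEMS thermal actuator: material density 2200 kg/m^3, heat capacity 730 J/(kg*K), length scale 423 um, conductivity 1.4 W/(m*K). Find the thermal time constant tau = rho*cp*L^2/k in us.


Step 1: Convert L to m: L = 423e-6 m
Step 2: L^2 = (423e-6)^2 = 1.78929e-07 m^2
Step 3: tau = 2200 * 730 * 1.78929e-07 / 1.4 = 2.0525712429e-01 s
Step 4: Convert to microseconds (multiply by 1e6).
tau = 205257.124 us


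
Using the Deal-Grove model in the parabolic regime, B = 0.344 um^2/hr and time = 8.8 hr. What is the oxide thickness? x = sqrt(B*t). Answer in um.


Step 1: Compute B*t = 0.344 * 8.8 = 3.0272
Step 2: x = sqrt(3.0272)
x = 1.74 um


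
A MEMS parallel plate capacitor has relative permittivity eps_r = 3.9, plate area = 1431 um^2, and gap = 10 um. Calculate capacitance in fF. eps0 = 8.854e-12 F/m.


Step 1: Convert area to m^2: A = 1431e-12 m^2
Step 2: Convert gap to m: d = 10e-6 m
Step 3: C = eps0 * eps_r * A / d
C = 8.854e-12 * 3.9 * 1431e-12 / 10e-6
Step 4: Convert to fF (multiply by 1e15).
C = 4.94 fF


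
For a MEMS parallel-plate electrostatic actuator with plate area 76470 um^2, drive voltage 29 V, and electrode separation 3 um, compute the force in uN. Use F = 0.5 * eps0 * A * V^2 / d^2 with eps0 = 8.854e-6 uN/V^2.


Step 1: Identify parameters.
eps0 = 8.854e-6 uN/V^2, A = 76470 um^2, V = 29 V, d = 3 um
Step 2: Compute V^2 = 29^2 = 841
Step 3: Compute d^2 = 3^2 = 9
Step 4: F = 0.5 * 8.854e-6 * 76470 * 841 / 9
F = 31.634 uN


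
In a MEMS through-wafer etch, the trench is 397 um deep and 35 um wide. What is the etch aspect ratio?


Step 1: AR = depth / width
Step 2: AR = 397 / 35
AR = 11.3


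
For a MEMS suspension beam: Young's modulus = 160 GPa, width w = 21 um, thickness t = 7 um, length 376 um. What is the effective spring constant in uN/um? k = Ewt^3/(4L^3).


Step 1: Convert E to consistent units (1 GPa = 1000 uN/um^2).
E = 160 GPa = 160000 uN/um^2
Step 2: Compute t^3 = 7^3 = 343
Step 3: Compute L^3 = 376^3 = 53157376
Step 4: k = 160000 * 21 * 343 / (4 * 53157376)
k = 5.4201 uN/um


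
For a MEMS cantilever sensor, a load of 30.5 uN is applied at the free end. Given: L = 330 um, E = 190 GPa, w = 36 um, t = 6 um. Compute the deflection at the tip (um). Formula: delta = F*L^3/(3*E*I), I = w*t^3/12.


Step 1: Calculate the second moment of area.
I = w * t^3 / 12 = 36 * 6^3 / 12 = 648.0 um^4
Step 2: Convert E to consistent units (1 GPa = 1000 uN/um^2).
E = 190 GPa = 190000 uN/um^2
Step 3: Calculate tip deflection.
delta = F * L^3 / (3 * E * I)
delta = 30.5 * 330^3 / (3 * 190000 * 648.0)
delta = 2.9675 um


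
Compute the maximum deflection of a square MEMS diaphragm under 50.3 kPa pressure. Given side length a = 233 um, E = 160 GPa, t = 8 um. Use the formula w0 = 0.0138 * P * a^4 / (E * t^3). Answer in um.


Step 1: Convert pressure to compatible units (E is in GPa, so P in GPa).
P = 50.3 kPa = 50.3e-6 GPa
Step 2: Compute numerator: 0.0138 * P * a^4.
a^4 = 233^4 = 2947295521
numerator = 0.0138 * 50.3e-6 * 2947295521 = 2.046e+03
Step 3: Compute denominator: E * t^3 = 160 * 8^3 = 81920
Step 4: w0 = numerator / denominator = 2.046e+03 / 81920 = 0.025 um


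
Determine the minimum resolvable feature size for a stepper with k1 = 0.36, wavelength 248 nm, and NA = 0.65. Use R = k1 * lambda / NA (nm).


Step 1: Identify values: k1 = 0.36, lambda = 248 nm, NA = 0.65
Step 2: R = k1 * lambda / NA
R = 0.36 * 248 / 0.65
R = 137.4 nm


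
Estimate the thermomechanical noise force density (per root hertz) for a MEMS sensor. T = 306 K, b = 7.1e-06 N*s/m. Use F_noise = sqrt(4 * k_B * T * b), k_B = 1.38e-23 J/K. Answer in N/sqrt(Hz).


Step 1: Compute 4 * k_B * T * b
= 4 * 1.38e-23 * 306 * 7.1e-06
= 1.1993e-25 N^2/Hz
Step 2: F_noise = sqrt(1.1993e-25)
F_noise = 3.46e-13 N/sqrt(Hz)


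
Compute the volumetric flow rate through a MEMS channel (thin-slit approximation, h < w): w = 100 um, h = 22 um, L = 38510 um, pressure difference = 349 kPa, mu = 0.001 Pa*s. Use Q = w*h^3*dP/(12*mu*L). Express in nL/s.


Step 1: Convert all dimensions to SI (meters).
w = 100e-6 m, h = 22e-6 m, L = 38510e-6 m, dP = 349e3 Pa
Step 2: Q = w * h^3 * dP / (12 * mu * L)
Q = 100e-6 * (22e-6)^3 * 349e3 / (12 * 0.001 * 38510e-6) = 8.0415303e-10 m^3/s
Step 3: Convert Q from m^3/s to nL/s (1 m^3 = 1e12 nL, so multiply by 1e12).
Q = 804.153 nL/s


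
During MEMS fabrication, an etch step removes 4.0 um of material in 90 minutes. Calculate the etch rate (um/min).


Step 1: Etch rate = depth / time
Step 2: rate = 4.0 / 90
rate = 0.044 um/min


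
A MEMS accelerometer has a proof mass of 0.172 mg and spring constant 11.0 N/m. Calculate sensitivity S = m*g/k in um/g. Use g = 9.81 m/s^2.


Step 1: Convert mass: m = 0.172 mg = 1.72e-07 kg
Step 2: S = m * g / k = 1.72e-07 * 9.81 / 11.0
Step 3: S = 1.53e-07 m/g
Step 4: Convert to um/g: S = 0.153 um/g


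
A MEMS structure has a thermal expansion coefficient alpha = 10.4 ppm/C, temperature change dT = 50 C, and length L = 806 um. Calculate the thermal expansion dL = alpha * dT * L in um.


Step 1: Convert CTE: alpha = 10.4 ppm/C = 10.4e-6 /C
Step 2: dL = 10.4e-6 * 50 * 806
dL = 0.4191 um


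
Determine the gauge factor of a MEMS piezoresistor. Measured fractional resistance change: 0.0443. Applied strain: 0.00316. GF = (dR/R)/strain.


Step 1: Identify values.
dR/R = 0.0443, strain = 0.00316
Step 2: GF = (dR/R) / strain = 0.0443 / 0.00316
GF = 14.0


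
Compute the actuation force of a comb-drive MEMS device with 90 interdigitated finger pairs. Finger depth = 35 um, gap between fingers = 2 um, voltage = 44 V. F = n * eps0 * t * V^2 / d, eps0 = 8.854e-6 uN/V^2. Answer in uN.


Step 1: Parameters: n=90, eps0=8.854e-6 uN/V^2, t=35 um, V=44 V, d=2 um
Step 2: V^2 = 1936
Step 3: F = 90 * 8.854e-6 * 35 * 1936 / 2
F = 26.998 uN


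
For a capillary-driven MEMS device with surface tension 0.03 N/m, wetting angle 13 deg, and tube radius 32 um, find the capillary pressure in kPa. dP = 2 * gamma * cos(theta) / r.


Step 1: cos(13 deg) = 0.9744
Step 2: Convert r to m: r = 32e-6 m
Step 3: dP = 2 * 0.03 * 0.9744 / 32e-6 = 1827.0 Pa
Step 4: Convert Pa to kPa (divide by 1000).
dP = 1.83 kPa


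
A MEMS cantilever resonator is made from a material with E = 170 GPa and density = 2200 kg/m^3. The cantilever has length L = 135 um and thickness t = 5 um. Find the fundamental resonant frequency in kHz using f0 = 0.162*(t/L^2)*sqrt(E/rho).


Step 1: Convert units to SI.
t_SI = 5e-6 m, L_SI = 135e-6 m
Step 2: Calculate sqrt(E/rho).
sqrt(170e9 / 2200) = 8790.49 m/s
Step 3: Compute f0.
f0 = 0.162 * 5e-6 / (135e-6)^2 * 8790.49 = 390688.4 Hz = 390.69 kHz


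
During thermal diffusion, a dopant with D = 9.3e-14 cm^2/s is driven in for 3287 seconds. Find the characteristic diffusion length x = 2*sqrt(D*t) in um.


Step 1: Compute D*t = 9.3e-14 * 3287 = 3.05691e-10 cm^2
Step 2: sqrt(D*t) = 1.748e-05 cm
Step 3: x = 2 * 1.748e-05 cm = 3.496e-05 cm
Step 4: Convert to um (1 cm = 1e4 um): x = 0.35 um


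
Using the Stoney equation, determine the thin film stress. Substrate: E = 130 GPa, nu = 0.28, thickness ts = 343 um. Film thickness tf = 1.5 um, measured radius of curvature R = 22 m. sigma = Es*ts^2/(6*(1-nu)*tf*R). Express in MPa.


Step 1: Compute numerator: Es * ts^2 = 130 * 343^2 = 15294370 (GPa*um^2)
Step 2: Compute denominator (R in um): 6*(1-nu)*tf*R = 6*0.72*1.5*22e6 = 142560000.0 (um^2)
Step 3: sigma (GPa) = 15294370 / 142560000.0 = 1.07284e-01 GPa
Step 4: Convert to MPa (x1000): sigma = 107.3 MPa


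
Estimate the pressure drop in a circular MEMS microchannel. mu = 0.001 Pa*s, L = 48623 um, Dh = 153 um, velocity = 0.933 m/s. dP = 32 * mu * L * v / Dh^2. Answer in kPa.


Step 1: Convert to SI: L = 48623e-6 m, Dh = 153e-6 m
Step 2: dP = 32 * 0.001 * 48623e-6 * 0.933 / (153e-6)^2
Step 3: dP = 62014.11 Pa
Step 4: Convert to kPa: dP = 62.01 kPa


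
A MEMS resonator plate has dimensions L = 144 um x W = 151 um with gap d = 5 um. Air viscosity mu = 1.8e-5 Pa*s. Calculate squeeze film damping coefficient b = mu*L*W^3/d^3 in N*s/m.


Step 1: Convert to SI.
L = 144e-6 m, W = 151e-6 m, d = 5e-6 m
Step 2: W^3 = (151e-6)^3 = 3.44e-12 m^3
Step 3: d^3 = (5e-6)^3 = 1.25e-16 m^3
Step 4: b = 1.8e-5 * 144e-6 * 3.44e-12 / 1.25e-16
b = 7.14e-05 N*s/m


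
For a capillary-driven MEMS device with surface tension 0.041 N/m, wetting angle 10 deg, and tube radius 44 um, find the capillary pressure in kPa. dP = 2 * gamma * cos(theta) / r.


Step 1: cos(10 deg) = 0.9848
Step 2: Convert r to m: r = 44e-6 m
Step 3: dP = 2 * 0.041 * 0.9848 / 44e-6 = 1835.3 Pa
Step 4: Convert Pa to kPa (divide by 1000).
dP = 1.84 kPa


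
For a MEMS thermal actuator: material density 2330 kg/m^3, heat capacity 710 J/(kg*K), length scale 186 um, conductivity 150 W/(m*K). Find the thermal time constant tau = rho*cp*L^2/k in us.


Step 1: Convert L to m: L = 186e-6 m
Step 2: L^2 = (186e-6)^2 = 3.4596e-08 m^2
Step 3: tau = 2330 * 710 * 3.4596e-08 / 150 = 3.8154775e-04 s
Step 4: Convert to microseconds (multiply by 1e6).
tau = 381.548 us


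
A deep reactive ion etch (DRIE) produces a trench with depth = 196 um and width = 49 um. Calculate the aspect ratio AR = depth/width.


Step 1: AR = depth / width
Step 2: AR = 196 / 49
AR = 4.0


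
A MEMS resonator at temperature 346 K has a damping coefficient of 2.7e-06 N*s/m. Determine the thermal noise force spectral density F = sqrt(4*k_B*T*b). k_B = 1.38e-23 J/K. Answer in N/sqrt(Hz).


Step 1: Compute 4 * k_B * T * b
= 4 * 1.38e-23 * 346 * 2.7e-06
= 5.1568e-26 N^2/Hz
Step 2: F_noise = sqrt(5.1568e-26)
F_noise = 2.27e-13 N/sqrt(Hz)


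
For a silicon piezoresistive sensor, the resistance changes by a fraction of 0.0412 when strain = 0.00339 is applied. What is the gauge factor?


Step 1: Identify values.
dR/R = 0.0412, strain = 0.00339
Step 2: GF = (dR/R) / strain = 0.0412 / 0.00339
GF = 12.2


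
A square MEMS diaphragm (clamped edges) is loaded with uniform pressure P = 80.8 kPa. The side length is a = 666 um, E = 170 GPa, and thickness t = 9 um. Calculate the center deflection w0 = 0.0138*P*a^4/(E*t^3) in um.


Step 1: Convert pressure to compatible units (E is in GPa, so P in GPa).
P = 80.8 kPa = 80.8e-6 GPa
Step 2: Compute numerator: 0.0138 * P * a^4.
a^4 = 666^4 = 196741925136
numerator = 0.0138 * 80.8e-6 * 196741925136 = 2.193751e+05
Step 3: Compute denominator: E * t^3 = 170 * 9^3 = 123930
Step 4: w0 = numerator / denominator = 2.193751e+05 / 123930 = 1.7702 um


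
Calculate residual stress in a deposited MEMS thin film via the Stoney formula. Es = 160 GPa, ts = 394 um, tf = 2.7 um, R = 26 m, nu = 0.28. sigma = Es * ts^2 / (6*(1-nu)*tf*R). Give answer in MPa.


Step 1: Compute numerator: Es * ts^2 = 160 * 394^2 = 24837760 (GPa*um^2)
Step 2: Compute denominator (R in um): 6*(1-nu)*tf*R = 6*0.72*2.7*26e6 = 303264000.0 (um^2)
Step 3: sigma (GPa) = 24837760 / 303264000.0 = 8.1901e-02 GPa
Step 4: Convert to MPa (x1000): sigma = 81.9 MPa


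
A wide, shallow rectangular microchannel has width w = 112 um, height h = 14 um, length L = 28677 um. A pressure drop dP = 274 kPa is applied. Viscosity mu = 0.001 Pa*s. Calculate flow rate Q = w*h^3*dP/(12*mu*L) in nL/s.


Step 1: Convert all dimensions to SI (meters).
w = 112e-6 m, h = 14e-6 m, L = 28677e-6 m, dP = 274e3 Pa
Step 2: Q = w * h^3 * dP / (12 * mu * L)
Q = 112e-6 * (14e-6)^3 * 274e3 / (12 * 0.001 * 28677e-6) = 2.4470212e-10 m^3/s
Step 3: Convert Q from m^3/s to nL/s (1 m^3 = 1e12 nL, so multiply by 1e12).
Q = 244.702 nL/s


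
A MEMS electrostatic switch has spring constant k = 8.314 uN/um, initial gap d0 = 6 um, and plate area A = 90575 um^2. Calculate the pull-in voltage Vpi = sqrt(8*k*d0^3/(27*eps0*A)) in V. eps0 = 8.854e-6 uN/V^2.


Step 1: Compute numerator: 8 * k * d0^3 = 8 * 8.314 * 6^3 = 14366.592
Step 2: Compute denominator: 27 * eps0 * A = 27 * 8.854e-6 * 90575 = 21.652678
Step 3: Vpi = sqrt(14366.592 / 21.652678)
Vpi = 25.76 V


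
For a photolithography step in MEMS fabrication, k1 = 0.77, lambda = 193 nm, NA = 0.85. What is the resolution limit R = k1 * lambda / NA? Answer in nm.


Step 1: Identify values: k1 = 0.77, lambda = 193 nm, NA = 0.85
Step 2: R = k1 * lambda / NA
R = 0.77 * 193 / 0.85
R = 174.8 nm


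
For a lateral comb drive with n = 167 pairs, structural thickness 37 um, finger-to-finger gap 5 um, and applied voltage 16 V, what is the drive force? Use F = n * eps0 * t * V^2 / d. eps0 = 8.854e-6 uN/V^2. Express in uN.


Step 1: Parameters: n=167, eps0=8.854e-6 uN/V^2, t=37 um, V=16 V, d=5 um
Step 2: V^2 = 256
Step 3: F = 167 * 8.854e-6 * 37 * 256 / 5
F = 2.801 uN


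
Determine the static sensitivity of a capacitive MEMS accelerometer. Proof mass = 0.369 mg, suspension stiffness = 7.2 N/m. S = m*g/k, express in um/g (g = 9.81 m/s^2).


Step 1: Convert mass: m = 0.369 mg = 3.69e-07 kg
Step 2: S = m * g / k = 3.69e-07 * 9.81 / 7.2
Step 3: S = 5.03e-07 m/g
Step 4: Convert to um/g: S = 0.503 um/g


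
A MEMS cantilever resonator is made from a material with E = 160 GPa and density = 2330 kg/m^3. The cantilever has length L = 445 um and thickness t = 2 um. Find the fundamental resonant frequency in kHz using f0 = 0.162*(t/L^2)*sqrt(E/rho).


Step 1: Convert units to SI.
t_SI = 2e-6 m, L_SI = 445e-6 m
Step 2: Calculate sqrt(E/rho).
sqrt(160e9 / 2330) = 8286.71 m/s
Step 3: Compute f0.
f0 = 0.162 * 2e-6 / (445e-6)^2 * 8286.71 = 13558.4 Hz = 13.56 kHz


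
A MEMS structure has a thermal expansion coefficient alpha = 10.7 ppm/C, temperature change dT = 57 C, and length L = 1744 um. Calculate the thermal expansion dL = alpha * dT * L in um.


Step 1: Convert CTE: alpha = 10.7 ppm/C = 10.7e-6 /C
Step 2: dL = 10.7e-6 * 57 * 1744
dL = 1.0637 um


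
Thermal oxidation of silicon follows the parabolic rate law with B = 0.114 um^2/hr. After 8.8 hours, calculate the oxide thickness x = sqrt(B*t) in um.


Step 1: Compute B*t = 0.114 * 8.8 = 1.0032
Step 2: x = sqrt(1.0032)
x = 1.002 um


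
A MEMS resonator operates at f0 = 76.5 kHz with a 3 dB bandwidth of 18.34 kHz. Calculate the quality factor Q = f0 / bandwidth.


Step 1: Q = f0 / bandwidth
Step 2: Q = 76.5 / 18.34
Q = 4.2


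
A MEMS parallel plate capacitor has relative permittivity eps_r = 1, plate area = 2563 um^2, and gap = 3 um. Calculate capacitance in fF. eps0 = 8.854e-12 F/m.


Step 1: Convert area to m^2: A = 2563e-12 m^2
Step 2: Convert gap to m: d = 3e-6 m
Step 3: C = eps0 * eps_r * A / d
C = 8.854e-12 * 1 * 2563e-12 / 3e-6
Step 4: Convert to fF (multiply by 1e15).
C = 7.56 fF


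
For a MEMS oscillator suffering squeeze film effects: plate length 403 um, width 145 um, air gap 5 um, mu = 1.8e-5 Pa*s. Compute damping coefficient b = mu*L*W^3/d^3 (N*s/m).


Step 1: Convert to SI.
L = 403e-6 m, W = 145e-6 m, d = 5e-6 m
Step 2: W^3 = (145e-6)^3 = 3.05e-12 m^3
Step 3: d^3 = (5e-6)^3 = 1.25e-16 m^3
Step 4: b = 1.8e-5 * 403e-6 * 3.05e-12 / 1.25e-16
b = 1.77e-04 N*s/m


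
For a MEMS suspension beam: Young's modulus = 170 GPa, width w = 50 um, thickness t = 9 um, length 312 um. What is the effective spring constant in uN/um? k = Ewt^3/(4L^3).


Step 1: Convert E to consistent units (1 GPa = 1000 uN/um^2).
E = 170 GPa = 170000 uN/um^2
Step 2: Compute t^3 = 9^3 = 729
Step 3: Compute L^3 = 312^3 = 30371328
Step 4: k = 170000 * 50 * 729 / (4 * 30371328)
k = 51.0062 uN/um


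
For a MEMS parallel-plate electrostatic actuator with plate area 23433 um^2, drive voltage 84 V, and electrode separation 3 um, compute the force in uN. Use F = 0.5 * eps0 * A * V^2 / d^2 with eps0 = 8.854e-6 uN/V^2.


Step 1: Identify parameters.
eps0 = 8.854e-6 uN/V^2, A = 23433 um^2, V = 84 V, d = 3 um
Step 2: Compute V^2 = 84^2 = 7056
Step 3: Compute d^2 = 3^2 = 9
Step 4: F = 0.5 * 8.854e-6 * 23433 * 7056 / 9
F = 81.331 uN


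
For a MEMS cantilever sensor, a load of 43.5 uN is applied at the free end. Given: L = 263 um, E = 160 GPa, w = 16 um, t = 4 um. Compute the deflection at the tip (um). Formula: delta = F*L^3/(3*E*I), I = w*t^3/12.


Step 1: Calculate the second moment of area.
I = w * t^3 / 12 = 16 * 4^3 / 12 = 85.3333 um^4
Step 2: Convert E to consistent units (1 GPa = 1000 uN/um^2).
E = 160 GPa = 160000 uN/um^2
Step 3: Calculate tip deflection.
delta = F * L^3 / (3 * E * I)
delta = 43.5 * 263^3 / (3 * 160000 * 85.3333)
delta = 19.3195 um


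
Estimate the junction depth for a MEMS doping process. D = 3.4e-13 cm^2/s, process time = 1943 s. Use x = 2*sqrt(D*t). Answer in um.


Step 1: Compute D*t = 3.4e-13 * 1943 = 6.6062e-10 cm^2
Step 2: sqrt(D*t) = 2.5703e-05 cm
Step 3: x = 2 * 2.5703e-05 cm = 5.1406e-05 cm
Step 4: Convert to um (1 cm = 1e4 um): x = 0.514 um


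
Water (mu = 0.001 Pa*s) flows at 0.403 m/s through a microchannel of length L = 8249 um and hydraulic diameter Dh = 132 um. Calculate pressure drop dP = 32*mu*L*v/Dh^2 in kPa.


Step 1: Convert to SI: L = 8249e-6 m, Dh = 132e-6 m
Step 2: dP = 32 * 0.001 * 8249e-6 * 0.403 / (132e-6)^2
Step 3: dP = 6105.32 Pa
Step 4: Convert to kPa: dP = 6.11 kPa


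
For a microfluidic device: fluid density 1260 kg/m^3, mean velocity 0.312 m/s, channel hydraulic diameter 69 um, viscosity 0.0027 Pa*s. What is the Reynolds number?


Step 1: Convert Dh to meters: Dh = 69e-6 m
Step 2: Re = rho * v * Dh / mu
Re = 1260 * 0.312 * 69e-6 / 0.0027
Re = 10.046


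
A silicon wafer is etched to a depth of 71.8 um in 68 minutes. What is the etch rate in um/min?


Step 1: Etch rate = depth / time
Step 2: rate = 71.8 / 68
rate = 1.056 um/min


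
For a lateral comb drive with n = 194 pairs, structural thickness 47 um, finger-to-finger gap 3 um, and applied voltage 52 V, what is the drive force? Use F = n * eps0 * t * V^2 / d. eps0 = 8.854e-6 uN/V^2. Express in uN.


Step 1: Parameters: n=194, eps0=8.854e-6 uN/V^2, t=47 um, V=52 V, d=3 um
Step 2: V^2 = 2704
Step 3: F = 194 * 8.854e-6 * 47 * 2704 / 3
F = 72.765 uN


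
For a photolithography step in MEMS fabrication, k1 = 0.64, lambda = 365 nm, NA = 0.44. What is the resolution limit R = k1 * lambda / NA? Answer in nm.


Step 1: Identify values: k1 = 0.64, lambda = 365 nm, NA = 0.44
Step 2: R = k1 * lambda / NA
R = 0.64 * 365 / 0.44
R = 530.9 nm


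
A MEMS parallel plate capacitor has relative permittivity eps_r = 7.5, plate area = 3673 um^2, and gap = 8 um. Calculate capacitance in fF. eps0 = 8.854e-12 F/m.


Step 1: Convert area to m^2: A = 3673e-12 m^2
Step 2: Convert gap to m: d = 8e-6 m
Step 3: C = eps0 * eps_r * A / d
C = 8.854e-12 * 7.5 * 3673e-12 / 8e-6
Step 4: Convert to fF (multiply by 1e15).
C = 30.49 fF


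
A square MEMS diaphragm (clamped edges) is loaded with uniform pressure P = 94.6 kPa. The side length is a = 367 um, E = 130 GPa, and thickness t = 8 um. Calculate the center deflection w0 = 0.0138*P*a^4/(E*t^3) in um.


Step 1: Convert pressure to compatible units (E is in GPa, so P in GPa).
P = 94.6 kPa = 94.6e-6 GPa
Step 2: Compute numerator: 0.0138 * P * a^4.
a^4 = 367^4 = 18141126721
numerator = 0.0138 * 94.6e-6 * 18141126721 = 2.36829e+04
Step 3: Compute denominator: E * t^3 = 130 * 8^3 = 66560
Step 4: w0 = numerator / denominator = 2.36829e+04 / 66560 = 0.3558 um


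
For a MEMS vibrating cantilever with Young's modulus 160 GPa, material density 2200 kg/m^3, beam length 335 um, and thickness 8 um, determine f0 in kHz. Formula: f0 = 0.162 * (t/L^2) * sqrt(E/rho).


Step 1: Convert units to SI.
t_SI = 8e-6 m, L_SI = 335e-6 m
Step 2: Calculate sqrt(E/rho).
sqrt(160e9 / 2200) = 8528.03 m/s
Step 3: Compute f0.
f0 = 0.162 * 8e-6 / (335e-6)^2 * 8528.03 = 98483.6 Hz = 98.48 kHz


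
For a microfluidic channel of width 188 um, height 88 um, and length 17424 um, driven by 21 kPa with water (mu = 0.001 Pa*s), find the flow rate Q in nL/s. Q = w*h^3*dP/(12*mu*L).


Step 1: Convert all dimensions to SI (meters).
w = 188e-6 m, h = 88e-6 m, L = 17424e-6 m, dP = 21e3 Pa
Step 2: Q = w * h^3 * dP / (12 * mu * L)
Q = 188e-6 * (88e-6)^3 * 21e3 / (12 * 0.001 * 17424e-6) = 1.286755556e-08 m^3/s
Step 3: Convert Q from m^3/s to nL/s (1 m^3 = 1e12 nL, so multiply by 1e12).
Q = 12867.556 nL/s


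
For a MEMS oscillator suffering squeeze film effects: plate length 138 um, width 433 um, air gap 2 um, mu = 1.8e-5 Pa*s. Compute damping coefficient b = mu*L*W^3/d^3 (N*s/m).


Step 1: Convert to SI.
L = 138e-6 m, W = 433e-6 m, d = 2e-6 m
Step 2: W^3 = (433e-6)^3 = 8.12e-11 m^3
Step 3: d^3 = (2e-6)^3 = 8.00e-18 m^3
Step 4: b = 1.8e-5 * 138e-6 * 8.12e-11 / 8.00e-18
b = 2.52e-02 N*s/m


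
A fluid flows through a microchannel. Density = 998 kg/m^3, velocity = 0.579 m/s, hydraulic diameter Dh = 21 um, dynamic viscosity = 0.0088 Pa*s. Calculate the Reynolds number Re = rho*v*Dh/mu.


Step 1: Convert Dh to meters: Dh = 21e-6 m
Step 2: Re = rho * v * Dh / mu
Re = 998 * 0.579 * 21e-6 / 0.0088
Re = 1.379


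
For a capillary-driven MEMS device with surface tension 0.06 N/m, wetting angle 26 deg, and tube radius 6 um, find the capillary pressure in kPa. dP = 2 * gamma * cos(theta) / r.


Step 1: cos(26 deg) = 0.8988
Step 2: Convert r to m: r = 6e-6 m
Step 3: dP = 2 * 0.06 * 0.8988 / 6e-6 = 17976.0 Pa
Step 4: Convert Pa to kPa (divide by 1000).
dP = 17.98 kPa


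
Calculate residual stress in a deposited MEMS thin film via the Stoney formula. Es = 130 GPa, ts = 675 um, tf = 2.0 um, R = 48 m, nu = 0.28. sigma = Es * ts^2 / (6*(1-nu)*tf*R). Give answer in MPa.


Step 1: Compute numerator: Es * ts^2 = 130 * 675^2 = 59231250 (GPa*um^2)
Step 2: Compute denominator (R in um): 6*(1-nu)*tf*R = 6*0.72*2.0*48e6 = 414720000.0 (um^2)
Step 3: sigma (GPa) = 59231250 / 414720000.0 = 1.42822e-01 GPa
Step 4: Convert to MPa (x1000): sigma = 142.8 MPa


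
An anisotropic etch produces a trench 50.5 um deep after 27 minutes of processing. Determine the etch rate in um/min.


Step 1: Etch rate = depth / time
Step 2: rate = 50.5 / 27
rate = 1.87 um/min


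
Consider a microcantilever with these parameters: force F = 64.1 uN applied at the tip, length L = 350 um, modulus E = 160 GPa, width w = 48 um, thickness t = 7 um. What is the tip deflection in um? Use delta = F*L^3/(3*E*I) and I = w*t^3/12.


Step 1: Calculate the second moment of area.
I = w * t^3 / 12 = 48 * 7^3 / 12 = 1372.0 um^4
Step 2: Convert E to consistent units (1 GPa = 1000 uN/um^2).
E = 160 GPa = 160000 uN/um^2
Step 3: Calculate tip deflection.
delta = F * L^3 / (3 * E * I)
delta = 64.1 * 350^3 / (3 * 160000 * 1372.0)
delta = 4.1732 um


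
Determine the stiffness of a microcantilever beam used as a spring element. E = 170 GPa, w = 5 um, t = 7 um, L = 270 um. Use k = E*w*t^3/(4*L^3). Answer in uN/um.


Step 1: Convert E to consistent units (1 GPa = 1000 uN/um^2).
E = 170 GPa = 170000 uN/um^2
Step 2: Compute t^3 = 7^3 = 343
Step 3: Compute L^3 = 270^3 = 19683000
Step 4: k = 170000 * 5 * 343 / (4 * 19683000)
k = 3.7031 uN/um


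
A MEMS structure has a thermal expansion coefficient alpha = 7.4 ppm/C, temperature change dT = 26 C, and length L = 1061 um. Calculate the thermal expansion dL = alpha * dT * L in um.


Step 1: Convert CTE: alpha = 7.4 ppm/C = 7.4e-6 /C
Step 2: dL = 7.4e-6 * 26 * 1061
dL = 0.2041 um


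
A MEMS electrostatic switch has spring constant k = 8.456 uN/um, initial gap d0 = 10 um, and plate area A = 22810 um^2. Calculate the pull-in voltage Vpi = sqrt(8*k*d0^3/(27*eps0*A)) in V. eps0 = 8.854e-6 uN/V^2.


Step 1: Compute numerator: 8 * k * d0^3 = 8 * 8.456 * 10^3 = 67648.0
Step 2: Compute denominator: 27 * eps0 * A = 27 * 8.854e-6 * 22810 = 5.452913
Step 3: Vpi = sqrt(67648.0 / 5.452913)
Vpi = 111.38 V


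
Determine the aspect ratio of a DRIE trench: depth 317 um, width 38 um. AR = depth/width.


Step 1: AR = depth / width
Step 2: AR = 317 / 38
AR = 8.3


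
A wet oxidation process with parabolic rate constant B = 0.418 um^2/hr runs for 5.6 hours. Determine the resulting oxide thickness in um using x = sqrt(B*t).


Step 1: Compute B*t = 0.418 * 5.6 = 2.3408
Step 2: x = sqrt(2.3408)
x = 1.53 um


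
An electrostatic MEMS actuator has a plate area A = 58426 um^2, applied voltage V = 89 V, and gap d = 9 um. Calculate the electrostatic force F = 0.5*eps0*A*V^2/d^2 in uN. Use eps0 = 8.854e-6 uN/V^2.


Step 1: Identify parameters.
eps0 = 8.854e-6 uN/V^2, A = 58426 um^2, V = 89 V, d = 9 um
Step 2: Compute V^2 = 89^2 = 7921
Step 3: Compute d^2 = 9^2 = 81
Step 4: F = 0.5 * 8.854e-6 * 58426 * 7921 / 81
F = 25.294 uN


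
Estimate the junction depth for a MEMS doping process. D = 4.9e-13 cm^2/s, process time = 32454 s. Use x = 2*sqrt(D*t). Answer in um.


Step 1: Compute D*t = 4.9e-13 * 32454 = 1.590246e-08 cm^2
Step 2: sqrt(D*t) = 1.26105e-04 cm
Step 3: x = 2 * 1.26105e-04 cm = 2.5221e-04 cm
Step 4: Convert to um (1 cm = 1e4 um): x = 2.522 um


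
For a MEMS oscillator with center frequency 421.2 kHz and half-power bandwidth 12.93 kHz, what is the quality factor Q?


Step 1: Q = f0 / bandwidth
Step 2: Q = 421.2 / 12.93
Q = 32.6


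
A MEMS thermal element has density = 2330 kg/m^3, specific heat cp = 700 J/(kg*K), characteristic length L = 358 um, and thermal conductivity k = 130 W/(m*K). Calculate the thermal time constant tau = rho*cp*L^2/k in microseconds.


Step 1: Convert L to m: L = 358e-6 m
Step 2: L^2 = (358e-6)^2 = 1.28164e-07 m^2
Step 3: tau = 2330 * 700 * 1.28164e-07 / 130 = 1.60796526e-03 s
Step 4: Convert to microseconds (multiply by 1e6).
tau = 1607.965 us


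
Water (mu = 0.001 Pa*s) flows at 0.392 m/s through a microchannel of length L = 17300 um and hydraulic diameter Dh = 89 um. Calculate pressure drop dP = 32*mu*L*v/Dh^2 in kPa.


Step 1: Convert to SI: L = 17300e-6 m, Dh = 89e-6 m
Step 2: dP = 32 * 0.001 * 17300e-6 * 0.392 / (89e-6)^2
Step 3: dP = 27396.94 Pa
Step 4: Convert to kPa: dP = 27.4 kPa


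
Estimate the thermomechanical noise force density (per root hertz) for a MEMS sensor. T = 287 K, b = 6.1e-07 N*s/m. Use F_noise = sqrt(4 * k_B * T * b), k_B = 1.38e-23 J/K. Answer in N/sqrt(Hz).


Step 1: Compute 4 * k_B * T * b
= 4 * 1.38e-23 * 287 * 6.1e-07
= 9.6639e-27 N^2/Hz
Step 2: F_noise = sqrt(9.6639e-27)
F_noise = 9.83e-14 N/sqrt(Hz)


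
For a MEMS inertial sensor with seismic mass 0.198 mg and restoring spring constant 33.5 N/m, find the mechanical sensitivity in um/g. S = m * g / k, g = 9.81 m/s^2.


Step 1: Convert mass: m = 0.198 mg = 1.98e-07 kg
Step 2: S = m * g / k = 1.98e-07 * 9.81 / 33.5
Step 3: S = 5.80e-08 m/g
Step 4: Convert to um/g: S = 0.058 um/g


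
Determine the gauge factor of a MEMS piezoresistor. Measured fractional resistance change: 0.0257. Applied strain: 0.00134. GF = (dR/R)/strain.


Step 1: Identify values.
dR/R = 0.0257, strain = 0.00134
Step 2: GF = (dR/R) / strain = 0.0257 / 0.00134
GF = 19.2


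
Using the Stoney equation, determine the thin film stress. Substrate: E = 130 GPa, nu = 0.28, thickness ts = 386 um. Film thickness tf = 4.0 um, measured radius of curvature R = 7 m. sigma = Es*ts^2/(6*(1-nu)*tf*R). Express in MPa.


Step 1: Compute numerator: Es * ts^2 = 130 * 386^2 = 19369480 (GPa*um^2)
Step 2: Compute denominator (R in um): 6*(1-nu)*tf*R = 6*0.72*4.0*7e6 = 120960000.0 (um^2)
Step 3: sigma (GPa) = 19369480 / 120960000.0 = 1.60131e-01 GPa
Step 4: Convert to MPa (x1000): sigma = 160.1 MPa


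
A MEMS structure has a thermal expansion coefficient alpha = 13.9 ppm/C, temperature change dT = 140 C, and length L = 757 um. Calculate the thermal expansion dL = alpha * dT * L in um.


Step 1: Convert CTE: alpha = 13.9 ppm/C = 13.9e-6 /C
Step 2: dL = 13.9e-6 * 140 * 757
dL = 1.4731 um


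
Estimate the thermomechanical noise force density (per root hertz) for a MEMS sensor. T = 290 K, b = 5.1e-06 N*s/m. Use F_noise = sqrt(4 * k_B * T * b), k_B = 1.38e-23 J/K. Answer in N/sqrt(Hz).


Step 1: Compute 4 * k_B * T * b
= 4 * 1.38e-23 * 290 * 5.1e-06
= 8.1641e-26 N^2/Hz
Step 2: F_noise = sqrt(8.1641e-26)
F_noise = 2.86e-13 N/sqrt(Hz)


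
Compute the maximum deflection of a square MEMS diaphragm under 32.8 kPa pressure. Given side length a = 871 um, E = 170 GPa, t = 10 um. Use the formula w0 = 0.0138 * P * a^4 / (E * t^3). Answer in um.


Step 1: Convert pressure to compatible units (E is in GPa, so P in GPa).
P = 32.8 kPa = 32.8e-6 GPa
Step 2: Compute numerator: 0.0138 * P * a^4.
a^4 = 871^4 = 575536166881
numerator = 0.0138 * 32.8e-6 * 575536166881 = 2.605107e+05
Step 3: Compute denominator: E * t^3 = 170 * 10^3 = 170000
Step 4: w0 = numerator / denominator = 2.605107e+05 / 170000 = 1.5324 um


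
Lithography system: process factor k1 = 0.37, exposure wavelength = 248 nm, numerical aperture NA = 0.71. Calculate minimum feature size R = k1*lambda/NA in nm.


Step 1: Identify values: k1 = 0.37, lambda = 248 nm, NA = 0.71
Step 2: R = k1 * lambda / NA
R = 0.37 * 248 / 0.71
R = 129.2 nm


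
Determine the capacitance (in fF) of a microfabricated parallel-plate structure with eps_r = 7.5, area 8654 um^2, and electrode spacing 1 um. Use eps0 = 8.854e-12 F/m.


Step 1: Convert area to m^2: A = 8654e-12 m^2
Step 2: Convert gap to m: d = 1e-6 m
Step 3: C = eps0 * eps_r * A / d
C = 8.854e-12 * 7.5 * 8654e-12 / 1e-6
Step 4: Convert to fF (multiply by 1e15).
C = 574.67 fF


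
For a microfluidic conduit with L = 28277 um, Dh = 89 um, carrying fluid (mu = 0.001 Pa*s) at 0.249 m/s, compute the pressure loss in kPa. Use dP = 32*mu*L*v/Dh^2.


Step 1: Convert to SI: L = 28277e-6 m, Dh = 89e-6 m
Step 2: dP = 32 * 0.001 * 28277e-6 * 0.249 / (89e-6)^2
Step 3: dP = 28444.78 Pa
Step 4: Convert to kPa: dP = 28.44 kPa


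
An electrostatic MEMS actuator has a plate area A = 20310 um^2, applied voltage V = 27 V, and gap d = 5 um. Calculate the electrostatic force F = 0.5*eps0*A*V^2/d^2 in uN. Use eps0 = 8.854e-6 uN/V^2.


Step 1: Identify parameters.
eps0 = 8.854e-6 uN/V^2, A = 20310 um^2, V = 27 V, d = 5 um
Step 2: Compute V^2 = 27^2 = 729
Step 3: Compute d^2 = 5^2 = 25
Step 4: F = 0.5 * 8.854e-6 * 20310 * 729 / 25
F = 2.622 uN


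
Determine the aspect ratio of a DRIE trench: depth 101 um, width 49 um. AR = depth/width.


Step 1: AR = depth / width
Step 2: AR = 101 / 49
AR = 2.1


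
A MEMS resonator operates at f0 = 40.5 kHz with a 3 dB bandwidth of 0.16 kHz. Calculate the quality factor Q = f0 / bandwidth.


Step 1: Q = f0 / bandwidth
Step 2: Q = 40.5 / 0.16
Q = 253.1


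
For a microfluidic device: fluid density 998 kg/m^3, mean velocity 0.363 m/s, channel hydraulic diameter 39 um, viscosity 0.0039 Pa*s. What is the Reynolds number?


Step 1: Convert Dh to meters: Dh = 39e-6 m
Step 2: Re = rho * v * Dh / mu
Re = 998 * 0.363 * 39e-6 / 0.0039
Re = 3.623


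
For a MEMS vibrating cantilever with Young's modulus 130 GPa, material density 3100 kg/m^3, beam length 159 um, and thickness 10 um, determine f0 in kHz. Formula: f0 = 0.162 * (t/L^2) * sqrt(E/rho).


Step 1: Convert units to SI.
t_SI = 10e-6 m, L_SI = 159e-6 m
Step 2: Calculate sqrt(E/rho).
sqrt(130e9 / 3100) = 6475.76 m/s
Step 3: Compute f0.
f0 = 0.162 * 10e-6 / (159e-6)^2 * 6475.76 = 414965.0 Hz = 414.97 kHz


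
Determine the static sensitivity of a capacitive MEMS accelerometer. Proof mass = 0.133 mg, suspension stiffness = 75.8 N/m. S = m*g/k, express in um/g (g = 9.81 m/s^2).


Step 1: Convert mass: m = 0.133 mg = 1.33e-07 kg
Step 2: S = m * g / k = 1.33e-07 * 9.81 / 75.8
Step 3: S = 1.72e-08 m/g
Step 4: Convert to um/g: S = 0.017 um/g


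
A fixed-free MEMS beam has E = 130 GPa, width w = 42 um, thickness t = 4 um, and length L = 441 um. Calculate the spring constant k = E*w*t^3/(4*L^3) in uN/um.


Step 1: Convert E to consistent units (1 GPa = 1000 uN/um^2).
E = 130 GPa = 130000 uN/um^2
Step 2: Compute t^3 = 4^3 = 64
Step 3: Compute L^3 = 441^3 = 85766121
Step 4: k = 130000 * 42 * 64 / (4 * 85766121)
k = 1.0186 uN/um
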